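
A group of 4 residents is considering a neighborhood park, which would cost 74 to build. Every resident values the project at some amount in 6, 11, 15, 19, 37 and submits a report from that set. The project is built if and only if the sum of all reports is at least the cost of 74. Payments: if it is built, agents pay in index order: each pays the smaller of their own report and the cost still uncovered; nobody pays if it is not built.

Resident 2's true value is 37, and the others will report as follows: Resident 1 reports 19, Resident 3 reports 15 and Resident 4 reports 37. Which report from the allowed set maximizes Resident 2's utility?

Report 6: project built, pays 6, utility 37 - 6 = 31.
Report 11: project built, pays 11, utility 37 - 11 = 26.
Report 15: project built, pays 15, utility 37 - 15 = 22.
Report 19: project built, pays 19, utility 37 - 19 = 18.
Report 37: project built, pays 37, utility 37 - 37 = 0.
The best choice is 6 with utility 31.

6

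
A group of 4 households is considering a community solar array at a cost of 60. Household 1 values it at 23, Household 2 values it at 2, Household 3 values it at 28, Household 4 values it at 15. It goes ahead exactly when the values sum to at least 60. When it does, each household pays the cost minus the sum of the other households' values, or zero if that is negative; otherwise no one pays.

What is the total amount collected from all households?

Total value 68 ≥ cost 60, so it is built.
Household 1: others sum to 45; max(0, 60 - 45) = 15.
Household 2: others sum to 66; max(0, 60 - 66) = 0.
Household 3: others sum to 40; max(0, 60 - 40) = 20.
Household 4: others sum to 53; max(0, 60 - 53) = 7.
Total collected = 15 + 0 + 20 + 7 = 42.

42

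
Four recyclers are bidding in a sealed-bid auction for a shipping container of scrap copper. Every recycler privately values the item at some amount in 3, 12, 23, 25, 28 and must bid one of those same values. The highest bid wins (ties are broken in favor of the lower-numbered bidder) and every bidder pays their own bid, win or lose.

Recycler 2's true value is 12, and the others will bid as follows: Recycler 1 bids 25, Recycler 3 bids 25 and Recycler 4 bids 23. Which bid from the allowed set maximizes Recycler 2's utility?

3

Bid 3: loses but pays 3, utility -3.
Bid 12: loses but pays 12, utility -12.
Bid 23: loses but pays 23, utility -23.
Bid 25: loses but pays 25, utility -25.
Bid 28: wins, pays 28, utility 12 - 28 = -16.
The best choice is 3 with utility -3.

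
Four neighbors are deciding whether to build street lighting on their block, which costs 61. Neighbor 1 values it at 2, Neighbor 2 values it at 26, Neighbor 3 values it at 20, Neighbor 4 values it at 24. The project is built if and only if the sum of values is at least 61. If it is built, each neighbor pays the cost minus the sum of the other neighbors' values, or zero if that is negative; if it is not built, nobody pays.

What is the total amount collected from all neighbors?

Total value 72 ≥ cost 61, so it is built.
Neighbor 1: others sum to 70; max(0, 61 - 70) = 0.
Neighbor 2: others sum to 46; max(0, 61 - 46) = 15.
Neighbor 3: others sum to 52; max(0, 61 - 52) = 9.
Neighbor 4: others sum to 48; max(0, 61 - 48) = 13.
Total collected = 0 + 15 + 9 + 13 = 37.

37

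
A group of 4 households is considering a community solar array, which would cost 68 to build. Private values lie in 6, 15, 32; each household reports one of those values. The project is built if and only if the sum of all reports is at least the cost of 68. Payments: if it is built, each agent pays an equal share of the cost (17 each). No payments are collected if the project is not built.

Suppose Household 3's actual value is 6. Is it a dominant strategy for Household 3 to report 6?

Check each profile of the others' reports and compare truth against every alternative report.
Others report (6, 15, 32): truth gives 0, best alternative gives -11.
Others report (6, 32, 15): truth gives 0, best alternative gives -11.
Others report (15, 6, 32): truth gives 0, best alternative gives -11.
Others report (15, 32, 6): truth gives 0, best alternative gives -11.
Others report (32, 6, 15): truth gives 0, best alternative gives -11.
Others report (32, 15, 6): truth gives 0, best alternative gives -11.
(Remaining 21 profiles checked similarly; truth is weakly best in each.)
In every case the truthful report is at least as good as any alternative, so it is a dominant strategy.

Yes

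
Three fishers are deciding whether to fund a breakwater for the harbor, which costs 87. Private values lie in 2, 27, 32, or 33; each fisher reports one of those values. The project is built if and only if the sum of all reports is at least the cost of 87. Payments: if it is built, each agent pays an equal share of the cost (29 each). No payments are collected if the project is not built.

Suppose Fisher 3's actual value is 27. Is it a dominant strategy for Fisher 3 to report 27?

Consider the case where Fisher 1 reports 27 and Fisher 2 reports 33.
Truthful report 27: project built, pays 29, utility 27 - 29 = -2.
Report 2 instead: project not built, utility 0.
Since 0 > -2, reporting 2 is strictly better here, so truthful reporting is not dominant.

No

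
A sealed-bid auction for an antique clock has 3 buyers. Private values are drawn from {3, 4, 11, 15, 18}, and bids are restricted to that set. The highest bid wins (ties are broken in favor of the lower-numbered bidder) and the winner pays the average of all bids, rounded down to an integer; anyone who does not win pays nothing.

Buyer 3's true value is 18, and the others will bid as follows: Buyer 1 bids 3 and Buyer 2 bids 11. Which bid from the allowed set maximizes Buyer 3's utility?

Bid 3: loses, pays 0, utility 0.
Bid 4: loses, pays 0, utility 0.
Bid 11: loses, pays 0, utility 0.
Bid 15: wins, pays 9, utility 18 - 9 = 9.
Bid 18: wins, pays 10, utility 18 - 10 = 8.
The best choice is 15 with utility 9.

15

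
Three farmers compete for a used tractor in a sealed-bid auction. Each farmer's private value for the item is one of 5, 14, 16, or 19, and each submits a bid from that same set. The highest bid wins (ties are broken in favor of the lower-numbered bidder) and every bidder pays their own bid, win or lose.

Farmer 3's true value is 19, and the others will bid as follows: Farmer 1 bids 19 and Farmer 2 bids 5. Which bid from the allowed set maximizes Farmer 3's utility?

Bid 5: loses but pays 5, utility -5.
Bid 14: loses but pays 14, utility -14.
Bid 16: loses but pays 16, utility -16.
Bid 19: loses but pays 19, utility -19.
The best choice is 5 with utility -5.

5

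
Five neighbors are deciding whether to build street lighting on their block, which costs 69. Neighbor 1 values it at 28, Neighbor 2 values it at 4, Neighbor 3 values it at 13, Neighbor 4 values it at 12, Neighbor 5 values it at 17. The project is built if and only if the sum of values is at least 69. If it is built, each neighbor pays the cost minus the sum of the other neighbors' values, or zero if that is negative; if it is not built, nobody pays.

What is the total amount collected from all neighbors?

50

Total value 74 ≥ cost 69, so it is built.
Neighbor 1: others sum to 46; max(0, 69 - 46) = 23.
Neighbor 2: others sum to 70; max(0, 69 - 70) = 0.
Neighbor 3: others sum to 61; max(0, 69 - 61) = 8.
Neighbor 4: others sum to 62; max(0, 69 - 62) = 7.
Neighbor 5: others sum to 57; max(0, 69 - 57) = 12.
Total collected = 23 + 0 + 8 + 7 + 12 = 50.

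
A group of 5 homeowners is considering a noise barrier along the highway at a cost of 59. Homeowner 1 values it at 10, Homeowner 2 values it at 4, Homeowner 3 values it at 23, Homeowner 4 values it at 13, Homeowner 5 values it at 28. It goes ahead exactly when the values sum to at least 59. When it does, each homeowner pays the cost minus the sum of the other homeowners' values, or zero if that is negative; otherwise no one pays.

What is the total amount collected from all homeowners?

Total value 78 ≥ cost 59, so it is built.
Homeowner 1: others sum to 68; max(0, 59 - 68) = 0.
Homeowner 2: others sum to 74; max(0, 59 - 74) = 0.
Homeowner 3: others sum to 55; max(0, 59 - 55) = 4.
Homeowner 4: others sum to 65; max(0, 59 - 65) = 0.
Homeowner 5: others sum to 50; max(0, 59 - 50) = 9.
Total collected = 0 + 0 + 4 + 0 + 9 = 13.

13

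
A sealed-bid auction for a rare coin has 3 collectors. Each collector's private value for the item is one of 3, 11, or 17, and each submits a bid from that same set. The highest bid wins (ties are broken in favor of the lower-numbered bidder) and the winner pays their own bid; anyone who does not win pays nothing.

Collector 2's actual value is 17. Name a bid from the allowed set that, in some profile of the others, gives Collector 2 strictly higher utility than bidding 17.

Suppose Collector 1 bids 3 and Collector 3 bids 3.
Bid 17: wins, pays 17, utility 17 - 17 = 0.
Bid 11: wins, pays 11, utility 17 - 11 = 6.
So bidding 11 beats truth here (6 > 0).

11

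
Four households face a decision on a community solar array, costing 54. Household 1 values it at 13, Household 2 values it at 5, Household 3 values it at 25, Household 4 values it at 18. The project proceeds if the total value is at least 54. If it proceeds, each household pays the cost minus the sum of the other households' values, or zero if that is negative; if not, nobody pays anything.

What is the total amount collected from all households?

Total value 61 ≥ cost 54, so it is built.
Household 1: others sum to 48; max(0, 54 - 48) = 6.
Household 2: others sum to 56; max(0, 54 - 56) = 0.
Household 3: others sum to 36; max(0, 54 - 36) = 18.
Household 4: others sum to 43; max(0, 54 - 43) = 11.
Total collected = 6 + 0 + 18 + 11 = 35.

35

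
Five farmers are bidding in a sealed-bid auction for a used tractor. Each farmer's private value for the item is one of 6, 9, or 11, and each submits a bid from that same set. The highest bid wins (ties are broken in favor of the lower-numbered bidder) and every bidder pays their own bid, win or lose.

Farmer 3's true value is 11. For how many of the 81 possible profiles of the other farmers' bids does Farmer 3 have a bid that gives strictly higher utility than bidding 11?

49

Others bid (6, 6, 6, 6): truth gives 0; bid 9 gives 2 > 0. Violating.
Others bid (6, 6, 6, 9): truth gives 0; bid 9 gives 2 > 0. Violating.
Others bid (6, 6, 9, 6): truth gives 0; bid 9 gives 2 > 0. Violating.
Others bid (6, 6, 9, 9): truth gives 0; bid 9 gives 2 > 0. Violating.
Others bid (6, 6, 6, 11): truth gives 0; no alternative beats it.
Others bid (6, 6, 9, 11): truth gives 0; no alternative beats it.
(Checking all 81 profiles: 49 have a profitable deviation, 32 do not.)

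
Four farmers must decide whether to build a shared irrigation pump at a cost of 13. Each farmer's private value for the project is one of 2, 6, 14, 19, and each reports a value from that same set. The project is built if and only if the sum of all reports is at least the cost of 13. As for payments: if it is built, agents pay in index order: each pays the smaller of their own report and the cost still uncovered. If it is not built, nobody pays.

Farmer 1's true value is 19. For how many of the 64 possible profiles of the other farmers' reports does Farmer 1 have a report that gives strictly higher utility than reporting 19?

Others report (2, 2, 6): truth gives 6; report 6 gives 13 > 6. Violating.
Others report (2, 2, 14): truth gives 6; report 2 gives 17 > 6. Violating.
Others report (2, 2, 19): truth gives 6; report 2 gives 17 > 6. Violating.
Others report (2, 6, 2): truth gives 6; report 6 gives 13 > 6. Violating.
Others report (2, 2, 2): truth gives 6; no alternative beats it.
(Checking all 64 profiles: 63 have a profitable deviation, 1 does not.)

63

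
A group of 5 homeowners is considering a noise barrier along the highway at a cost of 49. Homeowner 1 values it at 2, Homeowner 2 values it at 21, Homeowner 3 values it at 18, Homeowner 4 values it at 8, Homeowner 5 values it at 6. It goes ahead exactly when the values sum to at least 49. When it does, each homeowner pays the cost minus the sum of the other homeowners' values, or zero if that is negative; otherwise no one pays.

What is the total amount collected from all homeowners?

Total value 55 ≥ cost 49, so it is built.
Homeowner 1: others sum to 53; max(0, 49 - 53) = 0.
Homeowner 2: others sum to 34; max(0, 49 - 34) = 15.
Homeowner 3: others sum to 37; max(0, 49 - 37) = 12.
Homeowner 4: others sum to 47; max(0, 49 - 47) = 2.
Homeowner 5: others sum to 49; max(0, 49 - 49) = 0.
Total collected = 0 + 15 + 12 + 2 + 0 = 29.

29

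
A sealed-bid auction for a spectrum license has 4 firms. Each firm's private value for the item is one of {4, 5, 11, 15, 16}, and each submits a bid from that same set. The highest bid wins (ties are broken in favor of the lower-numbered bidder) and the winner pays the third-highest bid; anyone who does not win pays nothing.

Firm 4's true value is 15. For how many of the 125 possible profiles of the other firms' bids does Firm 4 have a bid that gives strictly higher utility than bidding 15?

27

Others bid (4, 4, 15): truth gives 0; bid 16 gives 11 > 0. Violating.
Others bid (4, 5, 15): truth gives 0; bid 16 gives 10 > 0. Violating.
Others bid (4, 11, 15): truth gives 0; bid 16 gives 4 > 0. Violating.
Others bid (4, 15, 4): truth gives 0; bid 16 gives 11 > 0. Violating.
Others bid (4, 4, 4): truth gives 11; no alternative beats it.
Others bid (4, 4, 5): truth gives 11; no alternative beats it.
(Checking all 125 profiles: 27 have a profitable deviation, 98 do not.)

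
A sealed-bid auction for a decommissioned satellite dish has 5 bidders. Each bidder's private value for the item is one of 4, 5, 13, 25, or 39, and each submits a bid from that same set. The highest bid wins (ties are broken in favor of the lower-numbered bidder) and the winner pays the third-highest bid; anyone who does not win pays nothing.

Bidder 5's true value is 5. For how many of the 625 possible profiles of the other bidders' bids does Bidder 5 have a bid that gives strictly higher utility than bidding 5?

12

Others bid (4, 4, 4, 5): truth gives 0; bid 13 gives 1 > 0. Violating.
Others bid (4, 4, 4, 13): truth gives 0; bid 25 gives 1 > 0. Violating.
Others bid (4, 4, 4, 25): truth gives 0; bid 39 gives 1 > 0. Violating.
Others bid (4, 4, 5, 4): truth gives 0; bid 13 gives 1 > 0. Violating.
Others bid (4, 4, 4, 4): truth gives 1; no alternative beats it.
Others bid (4, 4, 4, 39): truth gives 0; no alternative beats it.
(Checking all 625 profiles: 12 have a profitable deviation, 613 do not.)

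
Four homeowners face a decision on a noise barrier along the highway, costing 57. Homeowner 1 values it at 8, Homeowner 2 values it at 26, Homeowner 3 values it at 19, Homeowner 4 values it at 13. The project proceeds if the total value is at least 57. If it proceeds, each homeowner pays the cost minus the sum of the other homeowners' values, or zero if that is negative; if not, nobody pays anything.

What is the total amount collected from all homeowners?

Total value 66 ≥ cost 57, so it is built.
Homeowner 1: others sum to 58; max(0, 57 - 58) = 0.
Homeowner 2: others sum to 40; max(0, 57 - 40) = 17.
Homeowner 3: others sum to 47; max(0, 57 - 47) = 10.
Homeowner 4: others sum to 53; max(0, 57 - 53) = 4.
Total collected = 0 + 17 + 10 + 4 = 31.

31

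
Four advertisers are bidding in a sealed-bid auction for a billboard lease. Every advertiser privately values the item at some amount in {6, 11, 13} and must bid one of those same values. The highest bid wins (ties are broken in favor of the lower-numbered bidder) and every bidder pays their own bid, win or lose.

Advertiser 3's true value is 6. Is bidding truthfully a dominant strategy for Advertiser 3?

No

Consider the case where Advertiser 1 bids 6, Advertiser 2 bids 6 and Advertiser 4 bids 6.
Truthful bid 6: loses but pays 6, utility -6.
Bid 11 instead: wins, pays 11, utility 6 - 11 = -5.
Since -5 > -6, bidding 11 is strictly better here, so truthful bidding is not dominant.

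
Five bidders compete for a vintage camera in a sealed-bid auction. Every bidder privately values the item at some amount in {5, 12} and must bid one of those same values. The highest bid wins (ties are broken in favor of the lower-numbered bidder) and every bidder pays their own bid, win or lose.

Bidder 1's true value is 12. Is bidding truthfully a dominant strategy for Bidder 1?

No

Consider the case where Bidder 2 bids 5, Bidder 3 bids 5, Bidder 4 bids 5 and Bidder 5 bids 5.
Truthful bid 12: wins, pays 12, utility 12 - 12 = 0.
Bid 5 instead: wins, pays 5, utility 12 - 5 = 7.
Since 7 > 0, bidding 5 is strictly better here, so truthful bidding is not dominant.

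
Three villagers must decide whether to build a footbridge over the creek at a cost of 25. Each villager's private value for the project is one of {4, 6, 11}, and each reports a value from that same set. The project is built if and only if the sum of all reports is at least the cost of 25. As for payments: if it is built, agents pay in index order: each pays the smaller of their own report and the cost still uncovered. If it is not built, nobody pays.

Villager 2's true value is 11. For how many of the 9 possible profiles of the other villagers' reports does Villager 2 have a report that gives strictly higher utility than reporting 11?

1

Others report (11, 11): truth gives 0; report 4 gives 7 > 0. Violating.
Others report (4, 4): truth gives 0; no alternative beats it.
Others report (4, 6): truth gives 0; no alternative beats it.
(Checking all 9 profiles: 1 has a profitable deviation, 8 do not.)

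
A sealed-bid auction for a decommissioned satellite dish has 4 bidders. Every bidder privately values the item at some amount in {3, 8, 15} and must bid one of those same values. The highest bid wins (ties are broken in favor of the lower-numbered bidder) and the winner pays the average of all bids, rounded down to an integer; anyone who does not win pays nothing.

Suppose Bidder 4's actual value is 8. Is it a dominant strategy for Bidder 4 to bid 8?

Consider the case where Bidder 1 bids 3, Bidder 2 bids 3 and Bidder 3 bids 8.
Truthful bid 8: loses, pays 0, utility 0.
Bid 15 instead: wins, pays 7, utility 8 - 7 = 1.
Since 1 > 0, bidding 15 is strictly better here, so truthful bidding is not dominant.

No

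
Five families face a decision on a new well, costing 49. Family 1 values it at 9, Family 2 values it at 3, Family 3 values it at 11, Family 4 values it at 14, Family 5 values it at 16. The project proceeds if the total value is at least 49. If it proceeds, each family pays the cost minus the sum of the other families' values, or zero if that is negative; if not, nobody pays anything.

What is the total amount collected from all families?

34

Total value 53 ≥ cost 49, so it is built.
Family 1: others sum to 44; max(0, 49 - 44) = 5.
Family 2: others sum to 50; max(0, 49 - 50) = 0.
Family 3: others sum to 42; max(0, 49 - 42) = 7.
Family 4: others sum to 39; max(0, 49 - 39) = 10.
Family 5: others sum to 37; max(0, 49 - 37) = 12.
Total collected = 5 + 0 + 7 + 10 + 12 = 34.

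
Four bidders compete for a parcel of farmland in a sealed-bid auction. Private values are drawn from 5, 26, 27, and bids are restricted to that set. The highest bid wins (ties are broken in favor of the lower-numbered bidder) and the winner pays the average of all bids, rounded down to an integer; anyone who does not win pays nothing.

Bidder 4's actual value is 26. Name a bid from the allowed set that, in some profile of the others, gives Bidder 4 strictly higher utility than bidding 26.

27

Suppose Bidder 1 bids 5, Bidder 2 bids 5 and Bidder 3 bids 26.
Bid 26: loses, pays 0, utility 0.
Bid 27: wins, pays 15, utility 26 - 15 = 11.
So bidding 27 beats truth here (11 > 0).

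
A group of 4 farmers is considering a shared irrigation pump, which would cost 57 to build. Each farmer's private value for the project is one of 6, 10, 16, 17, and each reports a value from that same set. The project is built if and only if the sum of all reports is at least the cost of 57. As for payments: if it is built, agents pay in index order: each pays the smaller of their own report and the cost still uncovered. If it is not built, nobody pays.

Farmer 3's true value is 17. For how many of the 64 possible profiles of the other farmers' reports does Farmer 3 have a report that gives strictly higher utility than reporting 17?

Others report (10, 16, 16): truth gives 0; report 16 gives 1 > 0. Violating.
Others report (10, 16, 17): truth gives 0; report 16 gives 1 > 0. Violating.
Others report (10, 17, 16): truth gives 0; report 16 gives 1 > 0. Violating.
Others report (10, 17, 17): truth gives 0; report 16 gives 1 > 0. Violating.
Others report (6, 6, 6): truth gives 0; no alternative beats it.
Others report (6, 6, 10): truth gives 0; no alternative beats it.
(Checking all 64 profiles: 20 have a profitable deviation, 44 do not.)

20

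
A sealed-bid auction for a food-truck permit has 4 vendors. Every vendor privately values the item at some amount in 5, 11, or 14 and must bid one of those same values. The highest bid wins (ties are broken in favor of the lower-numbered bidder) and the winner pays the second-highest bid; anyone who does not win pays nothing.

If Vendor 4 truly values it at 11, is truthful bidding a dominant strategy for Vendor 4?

Yes

Check each profile of the others' bids and compare truth against every alternative bid.
Others bid (5, 5, 5): truth gives 6, best alternative gives 6.
Others bid (5, 5, 11): truth gives 0, best alternative gives 0.
Others bid (5, 5, 14): truth gives 0, best alternative gives 0.
Others bid (5, 11, 5): truth gives 0, best alternative gives 0.
Others bid (5, 11, 11): truth gives 0, best alternative gives 0.
Others bid (5, 11, 14): truth gives 0, best alternative gives 0.
(Remaining 21 profiles checked similarly; truth is weakly best in each.)
In every case the truthful bid is at least as good as any alternative, so it is a dominant strategy.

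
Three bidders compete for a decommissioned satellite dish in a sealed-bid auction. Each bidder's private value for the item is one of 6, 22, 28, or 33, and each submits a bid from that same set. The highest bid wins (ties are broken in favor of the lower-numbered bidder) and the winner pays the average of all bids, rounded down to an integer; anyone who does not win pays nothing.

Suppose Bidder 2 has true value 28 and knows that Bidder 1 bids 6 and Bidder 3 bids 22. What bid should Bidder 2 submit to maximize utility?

Bid 6: loses, pays 0, utility 0.
Bid 22: wins, pays 16, utility 28 - 16 = 12.
Bid 28: wins, pays 18, utility 28 - 18 = 10.
Bid 33: wins, pays 20, utility 28 - 20 = 8.
The best choice is 22 with utility 12.

22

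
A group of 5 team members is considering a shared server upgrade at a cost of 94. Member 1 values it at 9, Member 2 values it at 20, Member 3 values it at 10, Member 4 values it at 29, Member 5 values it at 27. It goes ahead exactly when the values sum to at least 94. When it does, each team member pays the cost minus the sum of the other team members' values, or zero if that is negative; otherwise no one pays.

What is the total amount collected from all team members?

90

Total value 95 ≥ cost 94, so it is built.
Member 1: others sum to 86; max(0, 94 - 86) = 8.
Member 2: others sum to 75; max(0, 94 - 75) = 19.
Member 3: others sum to 85; max(0, 94 - 85) = 9.
Member 4: others sum to 66; max(0, 94 - 66) = 28.
Member 5: others sum to 68; max(0, 94 - 68) = 26.
Total collected = 8 + 19 + 9 + 28 + 26 = 90.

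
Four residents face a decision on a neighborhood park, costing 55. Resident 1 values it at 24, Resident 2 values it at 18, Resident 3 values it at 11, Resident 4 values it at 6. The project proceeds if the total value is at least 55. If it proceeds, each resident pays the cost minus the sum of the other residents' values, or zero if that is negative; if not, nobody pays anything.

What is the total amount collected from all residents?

Total value 59 ≥ cost 55, so it is built.
Resident 1: others sum to 35; max(0, 55 - 35) = 20.
Resident 2: others sum to 41; max(0, 55 - 41) = 14.
Resident 3: others sum to 48; max(0, 55 - 48) = 7.
Resident 4: others sum to 53; max(0, 55 - 53) = 2.
Total collected = 20 + 14 + 7 + 2 = 43.

43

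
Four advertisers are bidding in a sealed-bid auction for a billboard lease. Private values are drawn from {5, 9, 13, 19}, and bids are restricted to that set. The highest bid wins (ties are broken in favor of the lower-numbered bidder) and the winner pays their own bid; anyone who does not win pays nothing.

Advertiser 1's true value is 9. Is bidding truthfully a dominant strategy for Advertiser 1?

No

Consider the case where Advertiser 2 bids 5, Advertiser 3 bids 5 and Advertiser 4 bids 5.
Truthful bid 9: wins, pays 9, utility 9 - 9 = 0.
Bid 5 instead: wins, pays 5, utility 9 - 5 = 4.
Since 4 > 0, bidding 5 is strictly better here, so truthful bidding is not dominant.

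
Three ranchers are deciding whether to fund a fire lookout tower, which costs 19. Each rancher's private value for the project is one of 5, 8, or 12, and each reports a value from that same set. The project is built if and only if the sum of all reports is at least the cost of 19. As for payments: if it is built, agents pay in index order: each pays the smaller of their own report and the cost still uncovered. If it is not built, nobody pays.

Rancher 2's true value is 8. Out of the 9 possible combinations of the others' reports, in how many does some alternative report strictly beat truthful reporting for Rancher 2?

Others report (5, 12): truth gives 0; report 5 gives 3 > 0. Violating.
Others report (8, 8): truth gives 0; report 5 gives 3 > 0. Violating.
Others report (8, 12): truth gives 0; report 5 gives 3 > 0. Violating.
Others report (12, 5): truth gives 1; report 5 gives 3 > 1. Violating.
Others report (5, 5): truth gives 0; no alternative beats it.
Others report (5, 8): truth gives 0; no alternative beats it.
(Checking all 9 profiles: 6 have a profitable deviation, 3 do not.)

6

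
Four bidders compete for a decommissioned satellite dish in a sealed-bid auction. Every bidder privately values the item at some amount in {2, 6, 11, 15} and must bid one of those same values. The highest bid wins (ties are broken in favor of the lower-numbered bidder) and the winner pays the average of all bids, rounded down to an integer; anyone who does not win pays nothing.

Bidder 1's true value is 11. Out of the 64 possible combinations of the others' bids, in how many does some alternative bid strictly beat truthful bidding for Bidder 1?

Others bid (2, 2, 2): truth gives 7; bid 2 gives 9 > 7. Violating.
Others bid (2, 2, 6): truth gives 6; bid 6 gives 7 > 6. Violating.
Others bid (2, 2, 15): truth gives 0; bid 15 gives 3 > 0. Violating.
Others bid (2, 6, 2): truth gives 6; bid 6 gives 7 > 6. Violating.
Others bid (2, 2, 11): truth gives 5; no alternative beats it.
Others bid (2, 6, 11): truth gives 4; no alternative beats it.
(Checking all 64 profiles: 26 have a profitable deviation, 38 do not.)

26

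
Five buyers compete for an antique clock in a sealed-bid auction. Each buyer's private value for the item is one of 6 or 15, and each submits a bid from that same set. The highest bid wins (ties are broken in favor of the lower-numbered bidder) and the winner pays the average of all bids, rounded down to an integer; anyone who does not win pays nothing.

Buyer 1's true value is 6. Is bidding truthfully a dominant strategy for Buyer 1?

Check each profile of the others' bids and compare truth against every alternative bid.
Others bid (15, 15, 15, 15): truth gives 0, best alternative gives -9.
Others bid (6, 15, 15, 15): truth gives 0, best alternative gives -7.
Others bid (15, 6, 15, 15): truth gives 0, best alternative gives -7.
Others bid (15, 15, 6, 15): truth gives 0, best alternative gives -7.
Others bid (15, 15, 15, 6): truth gives 0, best alternative gives -7.
Others bid (6, 6, 15, 15): truth gives 0, best alternative gives -5.
(Remaining 10 profiles checked similarly; truth is weakly best in each.)
In every case the truthful bid is at least as good as any alternative, so it is a dominant strategy.

Yes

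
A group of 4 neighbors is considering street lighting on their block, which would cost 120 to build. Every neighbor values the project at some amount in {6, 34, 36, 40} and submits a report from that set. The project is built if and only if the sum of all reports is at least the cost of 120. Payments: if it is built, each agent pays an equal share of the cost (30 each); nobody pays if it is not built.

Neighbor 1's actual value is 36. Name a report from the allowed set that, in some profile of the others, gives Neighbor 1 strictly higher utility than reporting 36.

40

Suppose Neighbor 2 reports 6, Neighbor 3 reports 34 and Neighbor 4 reports 40.
Report 36: project not built, utility 0.
Report 40: project built, pays 30, utility 36 - 30 = 6.
So reporting 40 beats truth here (6 > 0).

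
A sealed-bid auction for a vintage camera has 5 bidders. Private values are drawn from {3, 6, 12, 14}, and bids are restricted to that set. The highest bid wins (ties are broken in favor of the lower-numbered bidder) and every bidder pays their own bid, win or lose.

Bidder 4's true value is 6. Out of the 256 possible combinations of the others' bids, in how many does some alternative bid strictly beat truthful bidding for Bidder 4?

Others bid (3, 3, 3, 12): truth gives -6; bid 3 gives -3 > -6. Violating.
Others bid (3, 3, 3, 14): truth gives -6; bid 3 gives -3 > -6. Violating.
Others bid (3, 3, 6, 3): truth gives -6; bid 3 gives -3 > -6. Violating.
Others bid (3, 3, 6, 6): truth gives -6; bid 3 gives -3 > -6. Violating.
Others bid (3, 3, 3, 3): truth gives 0; no alternative beats it.
Others bid (3, 3, 3, 6): truth gives 0; no alternative beats it.
(Checking all 256 profiles: 254 have a profitable deviation, 2 do not.)

254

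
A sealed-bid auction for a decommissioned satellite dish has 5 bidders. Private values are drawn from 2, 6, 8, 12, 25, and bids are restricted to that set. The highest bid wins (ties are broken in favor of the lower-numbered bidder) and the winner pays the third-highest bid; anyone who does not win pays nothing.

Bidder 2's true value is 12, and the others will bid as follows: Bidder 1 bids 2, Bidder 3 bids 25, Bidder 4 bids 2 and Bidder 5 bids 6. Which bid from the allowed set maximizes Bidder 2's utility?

25

Bid 2: loses, pays 0, utility 0.
Bid 6: loses, pays 0, utility 0.
Bid 8: loses, pays 0, utility 0.
Bid 12: loses, pays 0, utility 0.
Bid 25: wins, pays 6, utility 12 - 6 = 6.
The best choice is 25 with utility 6.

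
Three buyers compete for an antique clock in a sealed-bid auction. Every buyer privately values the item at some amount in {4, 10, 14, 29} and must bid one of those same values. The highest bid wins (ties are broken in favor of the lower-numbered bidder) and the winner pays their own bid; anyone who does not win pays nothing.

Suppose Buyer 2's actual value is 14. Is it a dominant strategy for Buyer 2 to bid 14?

No

Consider the case where Buyer 1 bids 4 and Buyer 3 bids 4.
Truthful bid 14: wins, pays 14, utility 14 - 14 = 0.
Bid 10 instead: wins, pays 10, utility 14 - 10 = 4.
Since 4 > 0, bidding 10 is strictly better here, so truthful bidding is not dominant.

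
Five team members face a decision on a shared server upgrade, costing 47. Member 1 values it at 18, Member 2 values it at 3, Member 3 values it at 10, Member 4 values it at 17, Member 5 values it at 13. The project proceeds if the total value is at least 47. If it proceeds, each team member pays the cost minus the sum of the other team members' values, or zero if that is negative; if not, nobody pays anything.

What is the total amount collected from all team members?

7

Total value 61 ≥ cost 47, so it is built.
Member 1: others sum to 43; max(0, 47 - 43) = 4.
Member 2: others sum to 58; max(0, 47 - 58) = 0.
Member 3: others sum to 51; max(0, 47 - 51) = 0.
Member 4: others sum to 44; max(0, 47 - 44) = 3.
Member 5: others sum to 48; max(0, 47 - 48) = 0.
Total collected = 4 + 0 + 0 + 3 + 0 = 7.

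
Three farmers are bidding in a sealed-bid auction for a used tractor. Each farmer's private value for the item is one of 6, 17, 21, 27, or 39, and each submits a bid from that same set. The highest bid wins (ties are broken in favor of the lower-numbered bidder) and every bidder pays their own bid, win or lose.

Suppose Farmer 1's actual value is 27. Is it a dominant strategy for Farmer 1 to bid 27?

No

Consider the case where Farmer 2 bids 6 and Farmer 3 bids 6.
Truthful bid 27: wins, pays 27, utility 27 - 27 = 0.
Bid 6 instead: wins, pays 6, utility 27 - 6 = 21.
Since 21 > 0, bidding 6 is strictly better here, so truthful bidding is not dominant.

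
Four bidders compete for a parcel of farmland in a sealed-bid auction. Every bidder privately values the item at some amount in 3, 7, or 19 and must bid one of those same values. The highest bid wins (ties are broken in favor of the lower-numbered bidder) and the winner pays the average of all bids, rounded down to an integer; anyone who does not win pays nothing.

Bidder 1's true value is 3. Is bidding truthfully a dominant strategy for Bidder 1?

Check each profile of the others' bids and compare truth against every alternative bid.
Others bid (7, 7, 7): truth gives 0, best alternative gives -4.
Others bid (3, 7, 7): truth gives 0, best alternative gives -3.
Others bid (7, 3, 7): truth gives 0, best alternative gives -3.
Others bid (7, 7, 3): truth gives 0, best alternative gives -3.
Others bid (3, 3, 7): truth gives 0, best alternative gives -2.
Others bid (3, 7, 3): truth gives 0, best alternative gives -2.
(Remaining 21 profiles checked similarly; truth is weakly best in each.)
In every case the truthful bid is at least as good as any alternative, so it is a dominant strategy.

Yes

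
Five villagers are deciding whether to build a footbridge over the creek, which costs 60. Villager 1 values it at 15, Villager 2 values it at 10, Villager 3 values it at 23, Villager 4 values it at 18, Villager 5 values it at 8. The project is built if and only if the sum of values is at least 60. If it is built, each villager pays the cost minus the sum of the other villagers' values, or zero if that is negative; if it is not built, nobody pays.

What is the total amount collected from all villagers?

Total value 74 ≥ cost 60, so it is built.
Villager 1: others sum to 59; max(0, 60 - 59) = 1.
Villager 2: others sum to 64; max(0, 60 - 64) = 0.
Villager 3: others sum to 51; max(0, 60 - 51) = 9.
Villager 4: others sum to 56; max(0, 60 - 56) = 4.
Villager 5: others sum to 66; max(0, 60 - 66) = 0.
Total collected = 1 + 0 + 9 + 4 + 0 = 14.

14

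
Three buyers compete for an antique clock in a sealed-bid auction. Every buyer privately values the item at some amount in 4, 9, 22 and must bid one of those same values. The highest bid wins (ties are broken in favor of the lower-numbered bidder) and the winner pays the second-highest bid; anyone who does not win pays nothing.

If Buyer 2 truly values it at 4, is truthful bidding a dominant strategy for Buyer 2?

Check each profile of the others' bids and compare truth against every alternative bid.
Others bid (4, 9): truth gives 0, best alternative gives -5.
Others bid (4, 4): truth gives 0, best alternative gives 0.
Others bid (4, 22): truth gives 0, best alternative gives 0.
Others bid (9, 4): truth gives 0, best alternative gives 0.
Others bid (9, 9): truth gives 0, best alternative gives 0.
Others bid (9, 22): truth gives 0, best alternative gives 0.
(Remaining 3 profiles checked similarly; truth is weakly best in each.)
In every case the truthful bid is at least as good as any alternative, so it is a dominant strategy.

Yes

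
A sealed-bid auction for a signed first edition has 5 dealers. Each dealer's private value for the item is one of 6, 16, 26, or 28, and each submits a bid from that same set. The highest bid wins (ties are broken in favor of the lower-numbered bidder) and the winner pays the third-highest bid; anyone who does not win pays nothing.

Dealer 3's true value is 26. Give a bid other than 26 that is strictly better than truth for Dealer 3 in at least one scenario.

Suppose Dealer 1 bids 6, Dealer 2 bids 6, Dealer 4 bids 6 and Dealer 5 bids 28.
Bid 26: loses, pays 0, utility 0.
Bid 28: wins, pays 6, utility 26 - 6 = 20.
So bidding 28 beats truth here (20 > 0).

28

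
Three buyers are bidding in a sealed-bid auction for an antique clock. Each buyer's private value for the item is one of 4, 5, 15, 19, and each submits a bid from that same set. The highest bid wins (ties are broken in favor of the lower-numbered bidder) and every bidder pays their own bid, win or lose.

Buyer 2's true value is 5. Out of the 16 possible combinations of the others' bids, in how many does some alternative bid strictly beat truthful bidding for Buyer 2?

14

Others bid (4, 15): truth gives -5; bid 4 gives -4 > -5. Violating.
Others bid (4, 19): truth gives -5; bid 4 gives -4 > -5. Violating.
Others bid (5, 4): truth gives -5; bid 4 gives -4 > -5. Violating.
Others bid (5, 5): truth gives -5; bid 4 gives -4 > -5. Violating.
Others bid (4, 4): truth gives 0; no alternative beats it.
Others bid (4, 5): truth gives 0; no alternative beats it.
(Checking all 16 profiles: 14 have a profitable deviation, 2 do not.)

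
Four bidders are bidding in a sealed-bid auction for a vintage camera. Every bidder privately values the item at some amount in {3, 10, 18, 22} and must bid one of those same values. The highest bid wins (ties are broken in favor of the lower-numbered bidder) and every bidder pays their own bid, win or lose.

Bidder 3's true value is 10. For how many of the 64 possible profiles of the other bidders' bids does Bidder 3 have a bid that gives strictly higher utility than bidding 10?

Others bid (3, 3, 18): truth gives -10; bid 3 gives -3 > -10. Violating.
Others bid (3, 3, 22): truth gives -10; bid 3 gives -3 > -10. Violating.
Others bid (3, 10, 3): truth gives -10; bid 3 gives -3 > -10. Violating.
Others bid (3, 10, 10): truth gives -10; bid 3 gives -3 > -10. Violating.
Others bid (3, 3, 3): truth gives 0; no alternative beats it.
Others bid (3, 3, 10): truth gives 0; no alternative beats it.
(Checking all 64 profiles: 62 have a profitable deviation, 2 do not.)

62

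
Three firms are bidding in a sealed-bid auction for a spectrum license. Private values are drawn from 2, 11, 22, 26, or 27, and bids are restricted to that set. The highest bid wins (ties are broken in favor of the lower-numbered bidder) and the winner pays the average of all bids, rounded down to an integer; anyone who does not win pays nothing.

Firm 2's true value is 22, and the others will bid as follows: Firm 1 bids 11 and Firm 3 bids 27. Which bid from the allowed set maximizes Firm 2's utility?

Bid 2: loses, pays 0, utility 0.
Bid 11: loses, pays 0, utility 0.
Bid 22: loses, pays 0, utility 0.
Bid 26: loses, pays 0, utility 0.
Bid 27: wins, pays 21, utility 22 - 21 = 1.
The best choice is 27 with utility 1.

27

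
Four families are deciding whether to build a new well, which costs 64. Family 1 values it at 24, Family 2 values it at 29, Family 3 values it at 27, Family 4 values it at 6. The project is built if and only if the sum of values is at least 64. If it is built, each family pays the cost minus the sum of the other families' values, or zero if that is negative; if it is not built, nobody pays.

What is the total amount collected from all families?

14

Total value 86 ≥ cost 64, so it is built.
Family 1: others sum to 62; max(0, 64 - 62) = 2.
Family 2: others sum to 57; max(0, 64 - 57) = 7.
Family 3: others sum to 59; max(0, 64 - 59) = 5.
Family 4: others sum to 80; max(0, 64 - 80) = 0.
Total collected = 2 + 7 + 5 + 0 = 14.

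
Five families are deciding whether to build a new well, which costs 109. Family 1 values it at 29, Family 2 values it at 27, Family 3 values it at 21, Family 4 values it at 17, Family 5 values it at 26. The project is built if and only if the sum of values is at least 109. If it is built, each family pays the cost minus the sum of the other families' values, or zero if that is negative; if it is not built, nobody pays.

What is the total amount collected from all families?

Total value 120 ≥ cost 109, so it is built.
Family 1: others sum to 91; max(0, 109 - 91) = 18.
Family 2: others sum to 93; max(0, 109 - 93) = 16.
Family 3: others sum to 99; max(0, 109 - 99) = 10.
Family 4: others sum to 103; max(0, 109 - 103) = 6.
Family 5: others sum to 94; max(0, 109 - 94) = 15.
Total collected = 18 + 16 + 10 + 6 + 15 = 65.

65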